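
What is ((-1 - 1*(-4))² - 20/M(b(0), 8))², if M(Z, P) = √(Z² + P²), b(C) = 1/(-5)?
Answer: 139681/1601 - 1800*√1601/1601 ≈ 42.260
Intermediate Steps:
b(C) = -⅕
M(Z, P) = √(P² + Z²)
((-1 - 1*(-4))² - 20/M(b(0), 8))² = ((-1 - 1*(-4))² - 20/√(8² + (-⅕)²))² = ((-1 + 4)² - 20/√(64 + 1/25))² = (3² - 20*5*√1601/1601)² = (9 - 20*5*√1601/1601)² = (9 - 100*√1601/1601)²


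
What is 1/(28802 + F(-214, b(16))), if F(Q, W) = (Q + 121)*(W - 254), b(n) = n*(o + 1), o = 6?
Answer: 1/42008 ≈ 2.3805e-5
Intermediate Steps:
b(n) = 7*n (b(n) = n*(6 + 1) = n*7 = 7*n)
F(Q, W) = (-254 + W)*(121 + Q) (F(Q, W) = (121 + Q)*(-254 + W) = (-254 + W)*(121 + Q))
1/(28802 + F(-214, b(16))) = 1/(28802 + (-30734 - 254*(-214) + 121*(7*16) - 1498*16)) = 1/(28802 + (-30734 + 54356 + 121*112 - 214*112)) = 1/(28802 + (-30734 + 54356 + 13552 - 23968)) = 1/(28802 + 13206) = 1/42008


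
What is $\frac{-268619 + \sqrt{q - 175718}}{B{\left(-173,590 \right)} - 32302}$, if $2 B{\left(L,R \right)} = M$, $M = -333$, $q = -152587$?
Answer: $\frac{537238}{64937} - \frac{2 i \sqrt{328305}}{64937} \approx 8.2732 - 0.017647 i$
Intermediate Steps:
$B{\left(L,R \right)} = - \frac{333}{2}$ ($B{\left(L,R \right)} = \frac{1}{2} \left(-333\right) = - \frac{333}{2}$)
$\frac{-268619 + \sqrt{q - 175718}}{B{\left(-173,590 \right)} - 32302} = \frac{-268619 + \sqrt{-152587 - 175718}}{- \frac{333}{2} - 32302} = \frac{-268619 + \sqrt{-328305}}{- \frac{64937}{2}} = \left(-268619 + i \sqrt{328305}\right) \left(- \frac{2}{64937}\right) = \frac{537238}{64937} - \frac{2 i \sqrt{328305}}{64937}$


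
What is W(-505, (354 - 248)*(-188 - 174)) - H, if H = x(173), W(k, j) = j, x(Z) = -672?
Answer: -37700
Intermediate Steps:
H = -672
W(-505, (354 - 248)*(-188 - 174)) - H = (354 - 248)*(-188 - 174) - 1*(-672) = 106*(-362) + 672 = -38372 + 672 = -37700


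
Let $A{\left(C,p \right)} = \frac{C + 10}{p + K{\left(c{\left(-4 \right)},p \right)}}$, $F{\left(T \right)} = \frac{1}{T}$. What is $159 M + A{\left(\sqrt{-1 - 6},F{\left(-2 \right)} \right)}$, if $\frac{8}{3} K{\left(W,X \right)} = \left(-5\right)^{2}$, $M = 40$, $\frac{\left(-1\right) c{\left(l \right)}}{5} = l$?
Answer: $\frac{451640}{71} + \frac{8 i \sqrt{7}}{71} \approx 6361.1 + 0.29811 i$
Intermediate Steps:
$c{\left(l \right)} = - 5 l$
$K{\left(W,X \right)} = \frac{75}{8}$ ($K{\left(W,X \right)} = \frac{3 \left(-5\right)^{2}}{8} = \frac{3}{8} \cdot 25 = \frac{75}{8}$)
$A{\left(C,p \right)} = \frac{10 + C}{\frac{75}{8} + p}$ ($A{\left(C,p \right)} = \frac{C + 10}{p + \frac{75}{8}} = \frac{10 + C}{\frac{75}{8} + p}$)
$159 M + A{\left(\sqrt{-1 - 6},F{\left(-2 \right)} \right)} = 159 \cdot 40 + \frac{8 \left(10 + \sqrt{-1 - 6}\right)}{75 + \frac{8}{-2}} = 6360 + \frac{8 \left(10 + \sqrt{-7}\right)}{75 + 8 \left(- \frac{1}{2}\right)} = 6360 + \frac{8 \left(10 + i \sqrt{7}\right)}{75 - 4} = 6360 + \frac{8 \left(10 + i \sqrt{7}\right)}{71} = 6360 + 8 \cdot \frac{1}{71} \left(10 + i \sqrt{7}\right) = 6360 + \left(\frac{80}{71} + \frac{8 i \sqrt{7}}{71}\right) = \frac{451640}{71} + \frac{8 i \sqrt{7}}{71}$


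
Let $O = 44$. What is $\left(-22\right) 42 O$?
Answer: $-40656$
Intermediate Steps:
$\left(-22\right) 42 O = \left(-22\right) 42 \cdot 44 = \left(-924\right) 44 = -40656$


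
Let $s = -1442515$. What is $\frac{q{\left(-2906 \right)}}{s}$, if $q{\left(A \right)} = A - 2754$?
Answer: $\frac{1132}{288503} \approx 0.0039237$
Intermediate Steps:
$q{\left(A \right)} = -2754 + A$
$\frac{q{\left(-2906 \right)}}{s} = \frac{-2754 - 2906}{-1442515} = \left(-5660\right) \left(- \frac{1}{1442515}\right) = \frac{1132}{288503}$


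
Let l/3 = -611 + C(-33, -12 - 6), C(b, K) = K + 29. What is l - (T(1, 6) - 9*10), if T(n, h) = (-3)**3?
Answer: -1683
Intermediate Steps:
C(b, K) = 29 + K
T(n, h) = -27
l = -1800 (l = 3*(-611 + (29 + (-12 - 6))) = 3*(-611 + (29 - 18)) = 3*(-611 + 11) = 3*(-600) = -1800)
l - (T(1, 6) - 9*10) = -1800 - (-27 - 9*10) = -1800 - (-27 - 90) = -1800 - 1*(-117) = -1800 + 117 = -1683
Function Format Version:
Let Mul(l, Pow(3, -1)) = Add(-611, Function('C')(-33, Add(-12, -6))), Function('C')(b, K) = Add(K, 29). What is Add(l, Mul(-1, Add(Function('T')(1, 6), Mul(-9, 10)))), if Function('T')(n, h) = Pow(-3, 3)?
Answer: -1683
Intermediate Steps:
Function('C')(b, K) = Add(29, K)
Function('T')(n, h) = -27
l = -1800 (l = Mul(3, Add(-611, Add(29, Add(-12, -6)))) = Mul(3, Add(-611, Add(29, -18))) = Mul(3, Add(-611, 11)) = Mul(3, -600) = -1800)
Add(l, Mul(-1, Add(Function('T')(1, 6), Mul(-9, 10)))) = Add(-1800, Mul(-1, Add(-27, Mul(-9, 10)))) = Add(-1800, Mul(-1, Add(-27, -90))) = Add(-1800, Mul(-1, -117)) = Add(-1800, 117) = -1683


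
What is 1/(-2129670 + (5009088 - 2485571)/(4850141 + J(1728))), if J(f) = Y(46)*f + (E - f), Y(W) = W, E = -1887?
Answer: -4926014/10490781711863 ≈ -4.6956e-7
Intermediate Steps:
J(f) = -1887 + 45*f (J(f) = 46*f + (-1887 - f) = -1887 + 45*f)
1/(-2129670 + (5009088 - 2485571)/(4850141 + J(1728))) = 1/(-2129670 + (5009088 - 2485571)/(4850141 + (-1887 + 45*1728))) = 1/(-2129670 + 2523517/(4850141 + (-1887 + 77760))) = 1/(-2129670 + 2523517/(4850141 + 75873)) = 1/(-2129670 + 2523517/4926014) = 1/(-10490781711863/4926014) = -4926014/10490781711863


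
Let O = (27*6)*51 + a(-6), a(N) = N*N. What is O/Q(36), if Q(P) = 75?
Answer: 2766/25 ≈ 110.64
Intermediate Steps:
a(N) = N²
O = 8298 (O = (27*6)*51 + (-6)² = 162*51 + 36 = 8262 + 36 = 8298)
O/Q(36) = 8298/75 = 8298*(1/75) = 2766/25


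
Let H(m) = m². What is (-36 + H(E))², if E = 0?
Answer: 1296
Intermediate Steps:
(-36 + H(E))² = (-36 + 0²)² = (-36 + 0)² = (-36)² = 1296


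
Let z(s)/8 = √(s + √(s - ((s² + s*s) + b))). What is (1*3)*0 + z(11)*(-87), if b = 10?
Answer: -696*√(11 + I*√241) ≈ -2696.8 - 1394.3*I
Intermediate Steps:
z(s) = 8*√(s + √(-10 + s - 2*s²)) (z(s) = 8*√(s + √(s - ((s² + s*s) + 10))) = 8*√(s + √(s - ((s² + s²) + 10))) = 8*√(s + √(s - (2*s² + 10))) = 8*√(s + √(s - (10 + 2*s²))) = 8*√(s + √(s + (-10 - 2*s²))) = 8*√(s + √(-10 + s - 2*s²)))
(1*3)*0 + z(11)*(-87) = (1*3)*0 + (8*√(11 + √(-10 + 11 - 2*11²)))*(-87) = 3*0 + (8*√(11 + √(-10 + 11 - 2*121)))*(-87) = 0 + (8*√(11 + √(-10 + 11 - 242)))*(-87) = 0 + (8*√(11 + √(-241)))*(-87) = 0 + (8*√(11 + I*√241))*(-87) = 0 - 696*√(11 + I*√241) = -696*√(11 + I*√241)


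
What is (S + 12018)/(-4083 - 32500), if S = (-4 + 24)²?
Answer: -12418/36583 ≈ -0.33945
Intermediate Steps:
S = 400 (S = 20² = 400)
(S + 12018)/(-4083 - 32500) = (400 + 12018)/(-4083 - 32500) = 12418/(-36583) = 12418*(-1/36583) = -12418/36583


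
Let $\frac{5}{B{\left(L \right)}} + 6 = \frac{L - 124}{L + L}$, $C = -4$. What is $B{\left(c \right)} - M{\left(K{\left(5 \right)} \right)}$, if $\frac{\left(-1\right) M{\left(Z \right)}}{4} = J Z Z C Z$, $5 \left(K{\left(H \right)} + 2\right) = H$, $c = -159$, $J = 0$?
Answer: $- \frac{318}{325} \approx -0.97846$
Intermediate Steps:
$K{\left(H \right)} = -2 + \frac{H}{5}$
$B{\left(L \right)} = \frac{5}{-6 + \frac{-124 + L}{2 L}}$ ($B{\left(L \right)} = \frac{5}{-6 + \frac{L - 124}{L + L}} = \frac{5}{-6 + \frac{-124 + L}{2 L}}$)
$M{\left(Z \right)} = 0$ ($M{\left(Z \right)} = - 4 \cdot 0 Z Z \left(-4\right) Z = - 4 \cdot 0 - 4 Z Z = - 4 \cdot 0 \left(- 4 Z^{2}\right) = \left(-4\right) 0 = 0$)
$B{\left(c \right)} - M{\left(K{\left(5 \right)} \right)} = \left(-10\right) \left(-159\right) \frac{1}{124 + 11 \left(-159\right)} - 0 = \left(-10\right) \left(-159\right) \frac{1}{124 - 1749} + 0 = \left(-10\right) \left(-159\right) \frac{1}{-1625} + 0 = \left(-10\right) \left(-159\right) \left(- \frac{1}{1625}\right) + 0 = - \frac{318}{325} + 0 = - \frac{318}{325}$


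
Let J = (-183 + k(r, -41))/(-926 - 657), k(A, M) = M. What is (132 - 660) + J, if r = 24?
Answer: -835600/1583 ≈ -527.86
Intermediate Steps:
J = 224/1583 (J = (-183 - 41)/(-926 - 657) = -224/(-1583) = -224*(-1/1583) = 224/1583 ≈ 0.14150)
(132 - 660) + J = (132 - 660) + 224/1583 = -528 + 224/1583 = -835600/1583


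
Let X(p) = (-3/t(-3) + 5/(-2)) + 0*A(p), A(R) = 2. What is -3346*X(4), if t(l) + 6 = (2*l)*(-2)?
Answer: 10038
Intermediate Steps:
t(l) = -6 - 4*l (t(l) = -6 + (2*l)*(-2) = -6 - 4*l)
X(p) = -3 (X(p) = (-3/(-6 - 4*(-3)) + 5/(-2)) + 0*2 = (-3/(-6 + 12) + 5*(-½)) + 0 = (-3/6 - 5/2) + 0 = (-3*⅙ - 5/2) + 0 = (-½ - 5/2) + 0 = -3 + 0 = -3)
-3346*X(4) = -3346*(-3) = 10038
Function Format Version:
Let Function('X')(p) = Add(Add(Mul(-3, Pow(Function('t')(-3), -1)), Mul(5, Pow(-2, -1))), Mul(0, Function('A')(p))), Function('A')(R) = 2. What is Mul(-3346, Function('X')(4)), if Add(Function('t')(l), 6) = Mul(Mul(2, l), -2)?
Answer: 10038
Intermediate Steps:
Function('t')(l) = Add(-6, Mul(-4, l)) (Function('t')(l) = Add(-6, Mul(Mul(2, l), -2)) = Add(-6, Mul(-4, l)))
Function('X')(p) = -3 (Function('X')(p) = Add(Add(Mul(-3, Pow(Add(-6, Mul(-4, -3)), -1)), Mul(5, Pow(-2, -1))), Mul(0, 2)) = Add(Add(Mul(-3, Pow(Add(-6, 12), -1)), Mul(5, Rational(-1, 2))), 0) = Add(Add(Mul(-3, Pow(6, -1)), Rational(-5, 2)), 0) = Add(Add(Mul(-3, Rational(1, 6)), Rational(-5, 2)), 0) = Add(Add(Rational(-1, 2), Rational(-5, 2)), 0) = Add(-3, 0) = -3)
Mul(-3346, Function('X')(4)) = Mul(-3346, -3) = 10038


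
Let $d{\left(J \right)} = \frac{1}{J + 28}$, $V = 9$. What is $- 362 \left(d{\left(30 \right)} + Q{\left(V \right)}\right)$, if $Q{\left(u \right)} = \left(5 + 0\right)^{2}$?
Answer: $- \frac{262631}{29} \approx -9056.2$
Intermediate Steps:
$Q{\left(u \right)} = 25$ ($Q{\left(u \right)} = 5^{2} = 25$)
$d{\left(J \right)} = \frac{1}{28 + J}$
$- 362 \left(d{\left(30 \right)} + Q{\left(V \right)}\right) = - 362 \left(\frac{1}{28 + 30} + 25\right) = - 362 \left(\frac{1}{58} + 25\right) = \left(-362\right) \frac{1451}{58} = - \frac{262631}{29}$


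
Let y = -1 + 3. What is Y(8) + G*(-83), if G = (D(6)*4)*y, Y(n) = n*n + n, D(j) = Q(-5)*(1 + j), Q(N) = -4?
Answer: 18664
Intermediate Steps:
y = 2
D(j) = -4 - 4*j (D(j) = -4*(1 + j) = -4 - 4*j)
Y(n) = n + n**2 (Y(n) = n**2 + n = n + n**2)
G = -224 (G = ((-4 - 4*6)*4)*2 = ((-4 - 24)*4)*2 = -28*4*2 = -112*2 = -224)
Y(8) + G*(-83) = 8*(1 + 8) - 224*(-83) = 8*9 + 18592 = 72 + 18592 = 18664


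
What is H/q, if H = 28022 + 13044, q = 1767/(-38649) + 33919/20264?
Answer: 10720735625392/425042981 ≈ 25223.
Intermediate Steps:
q = 425042981/261061112 (q = 1767*(-1/38649) + 33919*(1/20264) = -589/12883 + 33919/20264 = 425042981/261061112 ≈ 1.6281)
H = 41066
H/q = 41066/(425042981/261061112) = 41066*(261061112/425042981) = 10720735625392/425042981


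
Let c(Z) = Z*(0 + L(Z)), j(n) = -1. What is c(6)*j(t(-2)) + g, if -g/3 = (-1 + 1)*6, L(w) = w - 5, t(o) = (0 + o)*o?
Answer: -6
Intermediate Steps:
t(o) = o² (t(o) = o*o = o²)
L(w) = -5 + w
g = 0 (g = -3*(-1 + 1)*6 = -0*6 = -3*0 = 0)
c(Z) = Z*(-5 + Z) (c(Z) = Z*(0 + (-5 + Z)) = Z*(-5 + Z))
c(6)*j(t(-2)) + g = (6*(-5 + 6))*(-1) + 0 = (6*1)*(-1) + 0 = 6*(-1) + 0 = -6 + 0 = -6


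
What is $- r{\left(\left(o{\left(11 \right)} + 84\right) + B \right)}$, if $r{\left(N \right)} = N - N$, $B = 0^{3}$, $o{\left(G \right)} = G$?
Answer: $0$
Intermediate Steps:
$B = 0$
$r{\left(N \right)} = 0$
$- r{\left(\left(o{\left(11 \right)} + 84\right) + B \right)} = \left(-1\right) 0 = 0$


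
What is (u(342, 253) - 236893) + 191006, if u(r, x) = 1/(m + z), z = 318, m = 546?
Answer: -39646367/864 ≈ -45887.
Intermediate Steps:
u(r, x) = 1/864 (u(r, x) = 1/(546 + 318) = 1/864)
(u(342, 253) - 236893) + 191006 = (1/864 - 236893) + 191006 = -204675551/864 + 191006 = -39646367/864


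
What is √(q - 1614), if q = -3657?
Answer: I*√5271 ≈ 72.602*I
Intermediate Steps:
√(q - 1614) = √(-3657 - 1614) = √(-5271) = I*√5271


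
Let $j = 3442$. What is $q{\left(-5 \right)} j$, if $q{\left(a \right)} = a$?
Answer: $-17210$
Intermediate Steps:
$q{\left(-5 \right)} j = \left(-5\right) 3442 = -17210$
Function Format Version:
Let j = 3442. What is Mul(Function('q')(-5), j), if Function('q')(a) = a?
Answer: -17210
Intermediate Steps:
Mul(Function('q')(-5), j) = Mul(-5, 3442) = -17210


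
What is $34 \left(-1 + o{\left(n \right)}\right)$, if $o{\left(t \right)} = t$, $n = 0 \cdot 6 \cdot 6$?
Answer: $-34$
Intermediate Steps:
$n = 0$ ($n = 0 \cdot 6 = 0$)
$34 \left(-1 + o{\left(n \right)}\right) = 34 \left(-1 + 0\right) = 34 \left(-1\right) = -34$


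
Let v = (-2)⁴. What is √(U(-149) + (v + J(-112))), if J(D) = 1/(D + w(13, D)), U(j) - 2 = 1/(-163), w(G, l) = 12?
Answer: √47781331/1630 ≈ 4.2407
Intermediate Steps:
U(j) = 325/163 (U(j) = 2 + 1/(-163) = 2 - 1/163 = 325/163)
v = 16
J(D) = 1/(12 + D) (J(D) = 1/(D + 12) = 1/(12 + D))
√(U(-149) + (v + J(-112))) = √(325/163 + (16 + 1/(12 - 112))) = √(325/163 + (16 + 1/(-100))) = √(325/163 + (16 - 1/100)) = √(325/163 + 1599/100) = √(293137/16300) = √47781331/1630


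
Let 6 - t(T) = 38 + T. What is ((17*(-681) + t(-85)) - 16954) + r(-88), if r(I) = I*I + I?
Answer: -20822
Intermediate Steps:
t(T) = -32 - T (t(T) = 6 - (38 + T) = 6 + (-38 - T) = -32 - T)
r(I) = I + I**2 (r(I) = I**2 + I = I + I**2)
((17*(-681) + t(-85)) - 16954) + r(-88) = ((17*(-681) + (-32 - 1*(-85))) - 16954) - 88*(1 - 88) = ((-11577 + (-32 + 85)) - 16954) - 88*(-87) = ((-11577 + 53) - 16954) + 7656 = (-11524 - 16954) + 7656 = -28478 + 7656 = -20822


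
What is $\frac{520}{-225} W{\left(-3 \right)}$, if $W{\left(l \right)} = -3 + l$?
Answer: $\frac{208}{15} \approx 13.867$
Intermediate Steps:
$\frac{520}{-225} W{\left(-3 \right)} = \frac{520}{-225} \left(-3 - 3\right) = 520 \left(- \frac{1}{225}\right) \left(-6\right) = \left(- \frac{104}{45}\right) \left(-6\right) = \frac{208}{15}$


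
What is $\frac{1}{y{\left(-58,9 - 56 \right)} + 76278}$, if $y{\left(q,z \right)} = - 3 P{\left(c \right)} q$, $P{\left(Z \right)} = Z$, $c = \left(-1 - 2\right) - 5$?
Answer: $\frac{1}{74886} \approx 1.3354 \cdot 10^{-5}$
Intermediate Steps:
$c = -8$ ($c = -3 - 5 = -8$)
$y{\left(q,z \right)} = 24 q$ ($y{\left(q,z \right)} = \left(-3\right) \left(-8\right) q = 24 q$)
$\frac{1}{y{\left(-58,9 - 56 \right)} + 76278} = \frac{1}{24 \left(-58\right) + 76278} = \frac{1}{-1392 + 76278} = \frac{1}{74886}$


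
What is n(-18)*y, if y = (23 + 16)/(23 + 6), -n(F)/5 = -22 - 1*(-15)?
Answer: 1365/29 ≈ 47.069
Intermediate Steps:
n(F) = 35 (n(F) = -5*(-22 - 1*(-15)) = -5*(-22 + 15) = -5*(-7) = 35)
y = 39/29 ≈ 1.3448
n(-18)*y = 35*(39/29) = 1365/29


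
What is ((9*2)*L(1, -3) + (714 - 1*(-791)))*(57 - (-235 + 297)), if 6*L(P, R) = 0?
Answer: -7525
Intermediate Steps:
L(P, R) = 0 (L(P, R) = (⅙)*0 = 0)
((9*2)*L(1, -3) + (714 - 1*(-791)))*(57 - (-235 + 297)) = ((9*2)*0 + (714 - 1*(-791)))*(57 - (-235 + 297)) = (18*0 + (714 + 791))*(57 - 1*62) = (0 + 1505)*(57 - 62) = 1505*(-5) = -7525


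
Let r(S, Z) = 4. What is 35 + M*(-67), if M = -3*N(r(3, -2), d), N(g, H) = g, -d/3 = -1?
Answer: 839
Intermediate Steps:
d = 3 (d = -3*(-1) = 3)
M = -12 (M = -3*4 = -12)
35 + M*(-67) = 35 - 12*(-67) = 35 + 804 = 839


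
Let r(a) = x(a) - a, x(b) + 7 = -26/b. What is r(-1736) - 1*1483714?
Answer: -1286362967/868 ≈ -1.4820e+6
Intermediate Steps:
x(b) = -7 - 26/b
r(a) = -7 - a - 26/a (r(a) = (-7 - 26/a) - a = -7 - a - 26/a)
r(-1736) - 1*1483714 = (-7 - 1*(-1736) - 26/(-1736)) - 1*1483714 = (-7 + 1736 - 26*(-1/1736)) - 1483714 = (-7 + 1736 + 13/868) - 1483714 = 1500785/868 - 1483714 = -1286362967/868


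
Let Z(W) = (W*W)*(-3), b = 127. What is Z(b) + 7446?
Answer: -40941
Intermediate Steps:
Z(W) = -3*W² (Z(W) = W²*(-3) = -3*W²)
Z(b) + 7446 = -3*127² + 7446 = -3*16129 + 7446 = -48387 + 7446 = -40941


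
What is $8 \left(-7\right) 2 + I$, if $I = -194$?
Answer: $-306$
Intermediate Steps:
$8 \left(-7\right) 2 + I = 8 \left(-7\right) 2 - 194 = \left(-56\right) 2 - 194 = -112 - 194 = -306$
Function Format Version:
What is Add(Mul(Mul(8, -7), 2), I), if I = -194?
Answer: -306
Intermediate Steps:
Add(Mul(Mul(8, -7), 2), I) = Add(Mul(Mul(8, -7), 2), -194) = Add(Mul(-56, 2), -194) = Add(-112, -194) = -306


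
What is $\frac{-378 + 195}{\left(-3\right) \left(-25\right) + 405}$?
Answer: $- \frac{61}{160} \approx -0.38125$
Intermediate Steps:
$\frac{-378 + 195}{\left(-3\right) \left(-25\right) + 405} = - \frac{183}{75 + 405} = - \frac{183}{480} = \left(-183\right) \frac{1}{480} = - \frac{61}{160}$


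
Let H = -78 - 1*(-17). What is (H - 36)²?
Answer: 9409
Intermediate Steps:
H = -61 (H = -78 + 17 = -61)
(H - 36)² = (-61 - 36)² = (-97)² = 9409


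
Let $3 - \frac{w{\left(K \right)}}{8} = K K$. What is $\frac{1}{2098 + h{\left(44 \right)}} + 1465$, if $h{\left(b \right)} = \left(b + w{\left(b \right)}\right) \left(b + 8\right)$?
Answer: $\frac{1171622029}{799742} \approx 1465.0$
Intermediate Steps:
$w{\left(K \right)} = 24 - 8 K^{2}$ ($w{\left(K \right)} = 24 - 8 K K = 24 - 8 K^{2}$)
$h{\left(b \right)} = \left(8 + b\right) \left(24 + b - 8 b^{2}\right)$ ($h{\left(b \right)} = \left(b - \left(-24 + 8 b^{2}\right)\right) \left(b + 8\right) = \left(24 + b - 8 b^{2}\right) \left(8 + b\right) = \left(8 + b\right) \left(24 + b - 8 b^{2}\right)$)
$\frac{1}{2098 + h{\left(44 \right)}} + 1465 = \frac{1}{2098 + \left(192 - 63 \cdot 44^{2} - 8 \cdot 44^{3} + 32 \cdot 44\right)} + 1465 = \frac{1}{2098 + \left(192 - 121968 - 681472 + 1408\right)} + 1465 = \frac{1}{2098 - 801840} + 1465 = \frac{1}{-799742} + 1465 = - \frac{1}{799742} + 1465 = \frac{1171622029}{799742}$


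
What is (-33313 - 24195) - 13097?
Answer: -70605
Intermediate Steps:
(-33313 - 24195) - 13097 = -57508 - 13097 = -70605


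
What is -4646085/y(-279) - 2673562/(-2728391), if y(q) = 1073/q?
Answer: 3536700752018591/2927563543 ≈ 1.2081e+6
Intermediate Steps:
-4646085/y(-279) - 2673562/(-2728391) = -4646085/(1073/(-279)) - 2673562/(-2728391) = -4646085/(1073*(-1/279)) - 2673562*(-1/2728391) = -4646085/(-1073/279) + 2673562/2728391 = -4646085*(-279/1073) + 2673562/2728391 = 1296257715/1073 + 2673562/2728391 = 3536700752018591/2927563543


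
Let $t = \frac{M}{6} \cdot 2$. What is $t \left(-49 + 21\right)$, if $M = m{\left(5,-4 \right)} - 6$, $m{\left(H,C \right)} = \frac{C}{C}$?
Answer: $\frac{140}{3} \approx 46.667$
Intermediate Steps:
$m{\left(H,C \right)} = 1$
$M = -5$ ($M = 1 - 6 = -5$)
$t = - \frac{5}{3}$ ($t = \frac{1}{6} \left(-5\right) 2 = \left(- \frac{5}{6}\right) 2 = - \frac{5}{3} \approx -1.6667$)
$t \left(-49 + 21\right) = - \frac{5 \left(-49 + 21\right)}{3} = \left(- \frac{5}{3}\right) \left(-28\right) = \frac{140}{3}$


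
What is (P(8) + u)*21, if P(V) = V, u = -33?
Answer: -525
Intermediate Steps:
(P(8) + u)*21 = (8 - 33)*21 = -25*21 = -525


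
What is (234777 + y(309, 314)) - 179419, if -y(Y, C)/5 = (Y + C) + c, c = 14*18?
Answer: 50983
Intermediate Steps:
c = 252
y(Y, C) = -1260 - 5*C - 5*Y (y(Y, C) = -5*((Y + C) + 252) = -5*((C + Y) + 252) = -5*(252 + C + Y) = -1260 - 5*C - 5*Y)
(234777 + y(309, 314)) - 179419 = (234777 + (-1260 - 5*314 - 5*309)) - 179419 = (234777 + (-1260 - 1570 - 1545)) - 179419 = (234777 - 4375) - 179419 = 230402 - 179419 = 50983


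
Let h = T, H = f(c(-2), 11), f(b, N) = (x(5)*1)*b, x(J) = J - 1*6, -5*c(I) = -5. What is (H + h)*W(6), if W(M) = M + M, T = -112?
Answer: -1356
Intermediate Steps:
c(I) = 1 (c(I) = -1/5*(-5) = 1)
x(J) = -6 + J (x(J) = J - 6 = -6 + J)
f(b, N) = -b (f(b, N) = ((-6 + 5)*1)*b = (-1*1)*b = -b)
H = -1 (H = -1*1 = -1)
h = -112
W(M) = 2*M
(H + h)*W(6) = (-1 - 112)*(2*6) = -113*12 = -1356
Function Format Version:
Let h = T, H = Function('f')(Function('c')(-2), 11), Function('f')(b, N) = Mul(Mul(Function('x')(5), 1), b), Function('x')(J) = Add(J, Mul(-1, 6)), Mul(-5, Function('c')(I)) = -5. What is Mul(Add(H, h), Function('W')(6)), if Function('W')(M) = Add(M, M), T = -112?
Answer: -1356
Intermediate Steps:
Function('c')(I) = 1 (Function('c')(I) = Mul(Rational(-1, 5), -5) = 1)
Function('x')(J) = Add(-6, J) (Function('x')(J) = Add(J, -6) = Add(-6, J))
Function('f')(b, N) = Mul(-1, b) (Function('f')(b, N) = Mul(Mul(Add(-6, 5), 1), b) = Mul(Mul(-1, 1), b) = Mul(-1, b))
H = -1 (H = Mul(-1, 1) = -1)
h = -112
Function('W')(M) = Mul(2, M)
Mul(Add(H, h), Function('W')(6)) = Mul(Add(-1, -112), Mul(2, 6)) = Mul(-113, 12) = -1356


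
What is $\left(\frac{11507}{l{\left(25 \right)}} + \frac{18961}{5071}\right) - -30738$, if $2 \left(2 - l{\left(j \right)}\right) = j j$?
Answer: $\frac{96691829945}{3149091} \approx 30705.0$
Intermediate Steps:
$l{\left(j \right)} = 2 - \frac{j^{2}}{2}$ ($l{\left(j \right)} = 2 - \frac{j j}{2} = 2 - \frac{j^{2}}{2}$)
$\left(\frac{11507}{l{\left(25 \right)}} + \frac{18961}{5071}\right) - -30738 = \left(\frac{11507}{2 - \frac{25^{2}}{2}} + \frac{18961}{5071}\right) - -30738 = \left(\frac{11507}{2 - \frac{625}{2}} + 18961 \cdot \frac{1}{5071}\right) + 30738 = \left(\frac{11507}{2 - \frac{625}{2}} + \frac{18961}{5071}\right) + 30738 = \left(\frac{11507}{- \frac{621}{2}} + \frac{18961}{5071}\right) + 30738 = \left(11507 \left(- \frac{2}{621}\right) + \frac{18961}{5071}\right) + 30738 = \left(- \frac{23014}{621} + \frac{18961}{5071}\right) + 30738 = - \frac{104929213}{3149091} + 30738 = \frac{96691829945}{3149091}$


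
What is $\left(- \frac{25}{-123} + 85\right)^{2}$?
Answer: $\frac{109830400}{15129} \approx 7259.6$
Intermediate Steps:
$\left(- \frac{25}{-123} + 85\right)^{2} = \left(\left(-25\right) \left(- \frac{1}{123}\right) + 85\right)^{2} = \left(\frac{25}{123} + 85\right)^{2} = \left(\frac{10480}{123}\right)^{2} = \frac{109830400}{15129}$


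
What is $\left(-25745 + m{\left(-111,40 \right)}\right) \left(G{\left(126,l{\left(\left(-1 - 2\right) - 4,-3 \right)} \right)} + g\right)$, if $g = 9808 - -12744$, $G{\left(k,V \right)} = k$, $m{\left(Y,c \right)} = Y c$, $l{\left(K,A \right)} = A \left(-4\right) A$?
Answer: $-684535430$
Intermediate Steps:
$l{\left(K,A \right)} = - 4 A^{2}$ ($l{\left(K,A \right)} = - 4 A A = - 4 A^{2}$)
$g = 22552$ ($g = 9808 + 12744 = 22552$)
$\left(-25745 + m{\left(-111,40 \right)}\right) \left(G{\left(126,l{\left(\left(-1 - 2\right) - 4,-3 \right)} \right)} + g\right) = \left(-25745 - 4440\right) \left(126 + 22552\right) = \left(-25745 - 4440\right) 22678 = \left(-30185\right) 22678 = -684535430$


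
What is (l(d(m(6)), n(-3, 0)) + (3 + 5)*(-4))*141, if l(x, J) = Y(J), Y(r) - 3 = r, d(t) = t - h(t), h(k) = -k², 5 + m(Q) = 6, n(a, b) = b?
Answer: -4089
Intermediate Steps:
m(Q) = 1 (m(Q) = -5 + 6 = 1)
d(t) = t + t² (d(t) = t - (-1)*t² = t + t²)
Y(r) = 3 + r
l(x, J) = 3 + J
(l(d(m(6)), n(-3, 0)) + (3 + 5)*(-4))*141 = ((3 + 0) + (3 + 5)*(-4))*141 = (3 + 8*(-4))*141 = (3 - 32)*141 = -29*141 = -4089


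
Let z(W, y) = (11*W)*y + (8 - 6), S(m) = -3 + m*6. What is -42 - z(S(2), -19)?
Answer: 1837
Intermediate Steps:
S(m) = -3 + 6*m
z(W, y) = 2 + 11*W*y (z(W, y) = 11*W*y + 2 = 2 + 11*W*y)
-42 - z(S(2), -19) = -42 - (2 + 11*(-3 + 6*2)*(-19)) = -42 - (2 + 11*(-3 + 12)*(-19)) = -42 - (2 + 11*9*(-19)) = -42 - (2 - 1881) = -42 - 1*(-1879) = -42 + 1879 = 1837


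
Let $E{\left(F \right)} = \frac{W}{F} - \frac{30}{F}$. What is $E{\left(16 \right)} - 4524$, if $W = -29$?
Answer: $- \frac{72443}{16} \approx -4527.7$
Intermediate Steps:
$E{\left(F \right)} = - \frac{59}{F}$ ($E{\left(F \right)} = - \frac{29}{F} - \frac{30}{F} = - \frac{59}{F}$)
$E{\left(16 \right)} - 4524 = - \frac{59}{16} - 4524 = - \frac{72443}{16}$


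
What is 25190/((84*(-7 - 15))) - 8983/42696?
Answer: -4136791/298872 ≈ -13.841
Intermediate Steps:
25190/((84*(-7 - 15))) - 8983/42696 = 25190/((84*(-22))) - 8983*1/42696 = 25190/(-1848) - 8983/42696 = 25190*(-1/1848) - 8983/42696 = -1145/84 - 8983/42696 = -4136791/298872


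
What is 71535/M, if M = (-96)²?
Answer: 23845/3072 ≈ 7.7620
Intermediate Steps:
M = 9216
71535/M = 71535/9216 = 71535*(1/9216) = 23845/3072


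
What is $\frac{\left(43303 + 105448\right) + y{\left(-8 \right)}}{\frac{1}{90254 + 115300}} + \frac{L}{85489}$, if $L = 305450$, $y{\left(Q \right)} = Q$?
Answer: $\frac{2613802120581608}{85489} \approx 3.0575 \cdot 10^{10}$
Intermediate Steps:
$\frac{\left(43303 + 105448\right) + y{\left(-8 \right)}}{\frac{1}{90254 + 115300}} + \frac{L}{85489} = \frac{\left(43303 + 105448\right) - 8}{\frac{1}{90254 + 115300}} + \frac{305450}{85489} = \frac{148751 - 8}{\frac{1}{205554}} + 305450 \cdot \frac{1}{85489} = 148743 \frac{1}{\frac{1}{205554}} + \frac{305450}{85489} = 148743 \cdot 205554 + \frac{305450}{85489} = 30574718622 + \frac{305450}{85489} = \frac{2613802120581608}{85489}$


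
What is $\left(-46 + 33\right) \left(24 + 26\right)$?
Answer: $-650$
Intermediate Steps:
$\left(-46 + 33\right) \left(24 + 26\right) = \left(-13\right) 50 = -650$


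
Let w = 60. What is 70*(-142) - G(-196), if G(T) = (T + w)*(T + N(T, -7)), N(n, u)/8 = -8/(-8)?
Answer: -35508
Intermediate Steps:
N(n, u) = 8 (N(n, u) = 8*(-8/(-8)) = 8*(-8*(-⅛)) = 8*1 = 8)
G(T) = (8 + T)*(60 + T) (G(T) = (T + 60)*(T + 8) = (60 + T)*(8 + T) = (8 + T)*(60 + T))
70*(-142) - G(-196) = 70*(-142) - (480 + (-196)² + 68*(-196)) = -9940 - (480 + 38416 - 13328) = -9940 - 1*25568 = -9940 - 25568 = -35508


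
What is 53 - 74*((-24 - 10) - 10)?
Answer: 3309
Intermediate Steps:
53 - 74*((-24 - 10) - 10) = 53 - 74*(-34 - 10) = 53 - 74*(-44) = 53 + 3256 = 3309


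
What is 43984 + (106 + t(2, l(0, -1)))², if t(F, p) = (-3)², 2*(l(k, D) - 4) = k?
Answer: 57209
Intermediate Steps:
l(k, D) = 4 + k/2
t(F, p) = 9
43984 + (106 + t(2, l(0, -1)))² = 43984 + (106 + 9)² = 43984 + 115² = 43984 + 13225 = 57209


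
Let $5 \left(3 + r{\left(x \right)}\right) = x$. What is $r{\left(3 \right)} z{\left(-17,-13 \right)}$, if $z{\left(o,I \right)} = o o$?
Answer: $- \frac{3468}{5} \approx -693.6$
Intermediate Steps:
$z{\left(o,I \right)} = o^{2}$
$r{\left(x \right)} = -3 + \frac{x}{5}$
$r{\left(3 \right)} z{\left(-17,-13 \right)} = \left(-3 + \frac{1}{5} \cdot 3\right) \left(-17\right)^{2} = \left(-3 + \frac{3}{5}\right) 289 = \left(- \frac{12}{5}\right) 289 = - \frac{3468}{5}$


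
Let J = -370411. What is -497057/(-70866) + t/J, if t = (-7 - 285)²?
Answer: 178073061803/26249545926 ≈ 6.7839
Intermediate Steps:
t = 85264 (t = (-292)² = 85264)
-497057/(-70866) + t/J = -497057/(-70866) + 85264/(-370411) = -497057*(-1/70866) + 85264*(-1/370411) = 497057/70866 - 85264/370411 = 178073061803/26249545926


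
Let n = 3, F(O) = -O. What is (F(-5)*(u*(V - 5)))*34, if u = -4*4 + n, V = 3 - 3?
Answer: 11050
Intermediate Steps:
V = 0
u = -13 (u = -4*4 + 3 = -16 + 3 = -13)
(F(-5)*(u*(V - 5)))*34 = ((-1*(-5))*(-13*(0 - 5)))*34 = (5*(-13*(-5)))*34 = (5*65)*34 = 325*34 = 11050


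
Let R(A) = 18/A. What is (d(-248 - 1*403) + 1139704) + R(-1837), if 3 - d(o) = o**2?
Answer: 1315119304/1837 ≈ 7.1591e+5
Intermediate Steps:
d(o) = 3 - o**2
(d(-248 - 1*403) + 1139704) + R(-1837) = ((3 - (-248 - 1*403)**2) + 1139704) + 18/(-1837) = ((3 - (-248 - 403)**2) + 1139704) + 18*(-1/1837) = ((3 - 1*(-651)**2) + 1139704) - 18/1837 = ((3 - 1*423801) + 1139704) - 18/1837 = ((3 - 423801) + 1139704) - 18/1837 = (-423798 + 1139704) - 18/1837 = 715906 - 18/1837 = 1315119304/1837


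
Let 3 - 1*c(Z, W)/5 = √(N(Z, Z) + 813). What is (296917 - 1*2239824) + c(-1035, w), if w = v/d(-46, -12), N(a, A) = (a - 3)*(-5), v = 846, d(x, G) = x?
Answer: -1942892 - 15*√667 ≈ -1.9433e+6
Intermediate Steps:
N(a, A) = 15 - 5*a (N(a, A) = (-3 + a)*(-5) = 15 - 5*a)
w = -423/23 (w = 846/(-46) = 846*(-1/46) = -423/23 ≈ -18.391)
c(Z, W) = 15 - 5*√(828 - 5*Z) (c(Z, W) = 15 - 5*√((15 - 5*Z) + 813) = 15 - 5*√(828 - 5*Z))
(296917 - 1*2239824) + c(-1035, w) = (296917 - 1*2239824) + (15 - 5*√(828 - 5*(-1035))) = (296917 - 2239824) + (15 - 5*√(828 + 5175)) = -1942907 + (15 - 15*√667) = -1942892 - 15*√667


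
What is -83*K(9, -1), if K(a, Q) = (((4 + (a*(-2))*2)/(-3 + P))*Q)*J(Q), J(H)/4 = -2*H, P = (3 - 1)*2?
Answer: -21248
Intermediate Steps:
P = 4 (P = 2*2 = 4)
J(H) = -8*H (J(H) = 4*(-2*H) = -8*H)
K(a, Q) = -8*Q²*(4 - 4*a) (K(a, Q) = (((4 + (a*(-2))*2)/(-3 + 4))*Q)*(-8*Q) = (((4 - 2*a*2)/1)*Q)*(-8*Q) = (((4 - 4*a)*1)*Q)*(-8*Q) = ((4 - 4*a)*Q)*(-8*Q) = (Q*(4 - 4*a))*(-8*Q) = -8*Q²*(4 - 4*a))
-83*K(9, -1) = -2656*(-1)²*(-1 + 9) = -2656*8 = -83*256 = -21248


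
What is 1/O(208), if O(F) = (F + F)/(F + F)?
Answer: 1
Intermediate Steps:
O(F) = 1 (O(F) = (2*F)/((2*F)) = (2*F)*(1/(2*F)) = 1)
1/O(208) = 1/1 = 1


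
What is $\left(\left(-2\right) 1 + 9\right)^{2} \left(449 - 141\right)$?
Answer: $15092$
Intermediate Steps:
$\left(\left(-2\right) 1 + 9\right)^{2} \left(449 - 141\right) = \left(-2 + 9\right)^{2} \cdot 308 = 7^{2} \cdot 308 = 49 \cdot 308 = 15092$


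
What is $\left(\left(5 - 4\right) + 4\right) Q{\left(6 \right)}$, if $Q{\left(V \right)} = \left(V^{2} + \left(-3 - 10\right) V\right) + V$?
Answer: $-180$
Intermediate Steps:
$Q{\left(V \right)} = V^{2} - 12 V$ ($Q{\left(V \right)} = \left(V^{2} + \left(-3 - 10\right) V\right) + V = \left(V^{2} - 13 V\right) + V = V^{2} - 12 V$)
$\left(\left(5 - 4\right) + 4\right) Q{\left(6 \right)} = \left(\left(5 - 4\right) + 4\right) 6 \left(-12 + 6\right) = \left(1 + 4\right) 6 \left(-6\right) = 5 \left(-36\right) = -180$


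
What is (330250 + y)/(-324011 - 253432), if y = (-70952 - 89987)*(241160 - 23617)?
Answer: 11670274209/192481 ≈ 60631.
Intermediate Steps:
y = -35011152877 (y = -160939*217543 = -35011152877)
(330250 + y)/(-324011 - 253432) = (330250 - 35011152877)/(-324011 - 253432) = -35010822627/(-577443) = -35010822627*(-1/577443) = 11670274209/192481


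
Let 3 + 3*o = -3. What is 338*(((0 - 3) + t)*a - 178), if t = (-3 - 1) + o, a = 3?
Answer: -69290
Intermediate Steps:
o = -2 (o = -1 + (1/3)*(-3) = -1 - 1 = -2)
t = -6 (t = (-3 - 1) - 2 = -4 - 2 = -6)
338*(((0 - 3) + t)*a - 178) = 338*(((0 - 3) - 6)*3 - 178) = 338*((-3 - 6)*3 - 178) = 338*(-9*3 - 178) = 338*(-27 - 178) = 338*(-205) = -69290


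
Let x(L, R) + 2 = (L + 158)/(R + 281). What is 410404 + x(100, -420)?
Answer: 57045620/139 ≈ 4.1040e+5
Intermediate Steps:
x(L, R) = -2 + (158 + L)/(281 + R) (x(L, R) = -2 + (L + 158)/(R + 281) = -2 + (158 + L)/(281 + R))
410404 + x(100, -420) = 410404 + (-404 + 100 - 2*(-420))/(281 - 420) = 410404 + (-404 + 100 + 840)/(-139) = 410404 - 1/139*536 = 410404 - 536/139 = 57045620/139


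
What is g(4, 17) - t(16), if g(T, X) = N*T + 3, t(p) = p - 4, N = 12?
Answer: 39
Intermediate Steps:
t(p) = -4 + p
g(T, X) = 3 + 12*T (g(T, X) = 12*T + 3 = 3 + 12*T)
g(4, 17) - t(16) = (3 + 12*4) - (-4 + 16) = (3 + 48) - 1*12 = 51 - 12 = 39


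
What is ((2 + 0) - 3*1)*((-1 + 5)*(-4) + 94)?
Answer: -78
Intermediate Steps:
((2 + 0) - 3*1)*((-1 + 5)*(-4) + 94) = (2 - 3)*(4*(-4) + 94) = -(-16 + 94) = -1*78 = -78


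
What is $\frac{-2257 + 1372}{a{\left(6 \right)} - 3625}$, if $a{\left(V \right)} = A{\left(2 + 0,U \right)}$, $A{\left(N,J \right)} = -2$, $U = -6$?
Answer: $\frac{295}{1209} \approx 0.244$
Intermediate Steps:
$a{\left(V \right)} = -2$
$\frac{-2257 + 1372}{a{\left(6 \right)} - 3625} = \frac{-2257 + 1372}{-2 - 3625} = - \frac{885}{-3627} = \left(-885\right) \left(- \frac{1}{3627}\right) = \frac{295}{1209}$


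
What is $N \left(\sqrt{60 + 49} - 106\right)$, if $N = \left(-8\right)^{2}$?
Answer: $-6784 + 64 \sqrt{109} \approx -6115.8$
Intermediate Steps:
$N = 64$
$N \left(\sqrt{60 + 49} - 106\right) = 64 \left(\sqrt{60 + 49} - 106\right) = 64 \left(\sqrt{109} - 106\right) = 64 \left(-106 + \sqrt{109}\right) = -6784 + 64 \sqrt{109}$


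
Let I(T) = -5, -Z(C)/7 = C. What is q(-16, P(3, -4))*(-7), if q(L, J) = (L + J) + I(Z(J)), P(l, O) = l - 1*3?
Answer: 147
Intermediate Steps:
Z(C) = -7*C
P(l, O) = -3 + l (P(l, O) = l - 3 = -3 + l)
q(L, J) = -5 + J + L (q(L, J) = (L + J) - 5 = (J + L) - 5 = -5 + J + L)
q(-16, P(3, -4))*(-7) = (-5 + (-3 + 3) - 16)*(-7) = (-5 + 0 - 16)*(-7) = -21*(-7) = 147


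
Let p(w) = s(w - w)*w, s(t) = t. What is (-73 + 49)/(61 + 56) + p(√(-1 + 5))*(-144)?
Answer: -8/39 ≈ -0.20513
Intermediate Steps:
p(w) = 0 (p(w) = (w - w)*w = 0*w = 0)
(-73 + 49)/(61 + 56) + p(√(-1 + 5))*(-144) = (-73 + 49)/(61 + 56) + 0*(-144) = -24/117 + 0 = -24*1/117 + 0 = -8/39 + 0 = -8/39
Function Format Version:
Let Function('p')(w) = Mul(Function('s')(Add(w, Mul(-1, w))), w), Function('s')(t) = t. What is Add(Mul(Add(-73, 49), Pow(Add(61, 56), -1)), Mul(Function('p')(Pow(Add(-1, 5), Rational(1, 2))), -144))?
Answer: Rational(-8, 39) ≈ -0.20513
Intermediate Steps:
Function('p')(w) = 0 (Function('p')(w) = Mul(Add(w, Mul(-1, w)), w) = Mul(0, w) = 0)
Add(Mul(Add(-73, 49), Pow(Add(61, 56), -1)), Mul(Function('p')(Pow(Add(-1, 5), Rational(1, 2))), -144)) = Add(Mul(Add(-73, 49), Pow(Add(61, 56), -1)), Mul(0, -144)) = Add(Mul(-24, Pow(117, -1)), 0) = Add(Mul(-24, Rational(1, 117)), 0) = Add(Rational(-8, 39), 0) = Rational(-8, 39)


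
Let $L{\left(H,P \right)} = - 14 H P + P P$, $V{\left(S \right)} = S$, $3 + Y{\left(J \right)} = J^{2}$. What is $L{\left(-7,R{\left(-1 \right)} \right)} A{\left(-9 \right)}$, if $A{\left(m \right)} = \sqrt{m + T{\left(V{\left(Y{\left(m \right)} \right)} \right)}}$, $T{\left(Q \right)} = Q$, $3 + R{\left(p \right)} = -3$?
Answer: $- 552 \sqrt{69} \approx -4585.3$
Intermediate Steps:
$R{\left(p \right)} = -6$ ($R{\left(p \right)} = -3 - 3 = -6$)
$Y{\left(J \right)} = -3 + J^{2}$
$L{\left(H,P \right)} = P^{2} - 14 H P$ ($L{\left(H,P \right)} = - 14 H P + P^{2} = P^{2} - 14 H P$)
$A{\left(m \right)} = \sqrt{-3 + m + m^{2}}$ ($A{\left(m \right)} = \sqrt{m + \left(-3 + m^{2}\right)} = \sqrt{-3 + m + m^{2}}$)
$L{\left(-7,R{\left(-1 \right)} \right)} A{\left(-9 \right)} = - 6 \left(-6 - -98\right) \sqrt{-3 - 9 + \left(-9\right)^{2}} = - 6 \left(-6 + 98\right) \sqrt{-3 - 9 + 81} = \left(-6\right) 92 \sqrt{69} = - 552 \sqrt{69}$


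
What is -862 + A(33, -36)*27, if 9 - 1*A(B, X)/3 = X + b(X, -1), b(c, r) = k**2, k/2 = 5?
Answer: -5317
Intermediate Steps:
k = 10 (k = 2*5 = 10)
b(c, r) = 100 (b(c, r) = 10**2 = 100)
A(B, X) = -273 - 3*X (A(B, X) = 27 - 3*(X + 100) = 27 - 3*(100 + X) = 27 + (-300 - 3*X) = -273 - 3*X)
-862 + A(33, -36)*27 = -862 + (-273 - 3*(-36))*27 = -862 + (-273 + 108)*27 = -862 - 165*27 = -862 - 4455 = -5317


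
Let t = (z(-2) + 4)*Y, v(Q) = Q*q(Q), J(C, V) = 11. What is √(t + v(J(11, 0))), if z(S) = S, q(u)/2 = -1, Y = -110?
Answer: 11*I*√2 ≈ 15.556*I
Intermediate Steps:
q(u) = -2 (q(u) = 2*(-1) = -2)
v(Q) = -2*Q (v(Q) = Q*(-2) = -2*Q)
t = -220 (t = (-2 + 4)*(-110) = 2*(-110) = -220)
√(t + v(J(11, 0))) = √(-220 - 2*11) = √(-220 - 22) = √(-242) = 11*I*√2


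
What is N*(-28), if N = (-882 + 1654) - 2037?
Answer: 35420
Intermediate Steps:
N = -1265 (N = 772 - 2037 = -1265)
N*(-28) = -1265*(-28) = 35420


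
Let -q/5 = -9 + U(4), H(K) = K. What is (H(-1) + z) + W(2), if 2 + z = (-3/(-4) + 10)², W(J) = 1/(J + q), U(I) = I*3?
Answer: 23397/208 ≈ 112.49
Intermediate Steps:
U(I) = 3*I
q = -15 (q = -5*(-9 + 3*4) = -5*(-9 + 12) = -5*3 = -15)
W(J) = 1/(-15 + J) (W(J) = 1/(J - 15) = 1/(-15 + J))
z = 1817/16 (z = -2 + (-3/(-4) + 10)² = -2 + (-3*(-¼) + 10)² = -2 + (¾ + 10)² = -2 + (43/4)² = -2 + 1849/16 = 1817/16 ≈ 113.56)
(H(-1) + z) + W(2) = (-1 + 1817/16) + 1/(-15 + 2) = 1801/16 + 1/(-13) = 1801/16 - 1/13 = 23397/208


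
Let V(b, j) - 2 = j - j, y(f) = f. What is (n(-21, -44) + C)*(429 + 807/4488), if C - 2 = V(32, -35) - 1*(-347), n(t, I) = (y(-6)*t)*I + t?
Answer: -152166561/68 ≈ -2.2377e+6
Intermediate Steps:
n(t, I) = t - 6*I*t (n(t, I) = (-6*t)*I + t = -6*I*t + t = t - 6*I*t)
V(b, j) = 2 (V(b, j) = 2 + (j - j) = 2 + 0 = 2)
C = 351 (C = 2 + (2 - 1*(-347)) = 2 + (2 + 347) = 2 + 349 = 351)
(n(-21, -44) + C)*(429 + 807/4488) = (-21*(1 - 6*(-44)) + 351)*(429 + 807/4488) = (-21*(1 + 264) + 351)*(429 + 807*(1/4488)) = (-21*265 + 351)*(429 + 269/1496) = (-5565 + 351)*(642053/1496) = -5214*642053/1496 = -152166561/68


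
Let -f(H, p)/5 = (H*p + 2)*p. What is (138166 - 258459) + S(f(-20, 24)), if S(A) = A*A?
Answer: 3290049307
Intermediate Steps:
f(H, p) = -5*p*(2 + H*p) (f(H, p) = -5*(H*p + 2)*p = -5*(2 + H*p)*p = -5*p*(2 + H*p))
S(A) = A**2
(138166 - 258459) + S(f(-20, 24)) = (138166 - 258459) + (-5*24*(2 - 20*24))**2 = -120293 + (-5*24*(2 - 480))**2 = -120293 + (-5*24*(-478))**2 = -120293 + 57360**2 = -120293 + 3290169600 = 3290049307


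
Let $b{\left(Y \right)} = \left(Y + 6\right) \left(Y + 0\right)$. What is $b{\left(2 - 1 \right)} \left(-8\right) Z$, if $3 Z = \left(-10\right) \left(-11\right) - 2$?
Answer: $-2016$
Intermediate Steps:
$b{\left(Y \right)} = Y \left(6 + Y\right)$ ($b{\left(Y \right)} = \left(6 + Y\right) Y = Y \left(6 + Y\right)$)
$Z = 36$ ($Z = \frac{\left(-10\right) \left(-11\right) - 2}{3} = \frac{110 - 2}{3} = \frac{1}{3} \cdot 108 = 36$)
$b{\left(2 - 1 \right)} \left(-8\right) Z = \left(2 - 1\right) \left(6 + \left(2 - 1\right)\right) \left(-8\right) 36 = 1 \left(6 + 1\right) \left(-8\right) 36 = 1 \cdot 7 \left(-8\right) 36 = 7 \left(-8\right) 36 = \left(-56\right) 36 = -2016$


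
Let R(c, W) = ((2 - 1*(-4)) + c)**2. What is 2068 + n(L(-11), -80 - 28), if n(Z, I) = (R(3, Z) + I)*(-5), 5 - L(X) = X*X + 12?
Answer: 2203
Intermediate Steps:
R(c, W) = (6 + c)**2 (R(c, W) = ((2 + 4) + c)**2 = (6 + c)**2)
L(X) = -7 - X**2 (L(X) = 5 - (X*X + 12) = 5 - (X**2 + 12) = 5 - (12 + X**2) = 5 + (-12 - X**2) = -7 - X**2)
n(Z, I) = -405 - 5*I (n(Z, I) = ((6 + 3)**2 + I)*(-5) = (9**2 + I)*(-5) = (81 + I)*(-5) = -405 - 5*I)
2068 + n(L(-11), -80 - 28) = 2068 + (-405 - 5*(-80 - 28)) = 2068 + (-405 - 5*(-108)) = 2068 + (-405 + 540) = 2068 + 135 = 2203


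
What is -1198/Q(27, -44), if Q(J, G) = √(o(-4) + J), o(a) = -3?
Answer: -599*√6/6 ≈ -244.54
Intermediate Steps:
Q(J, G) = √(-3 + J)
-1198/Q(27, -44) = -1198/√(-3 + 27) = -1198*√6/12 = -599*√6/6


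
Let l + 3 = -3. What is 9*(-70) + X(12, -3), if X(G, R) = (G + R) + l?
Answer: -627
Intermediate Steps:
l = -6 (l = -3 - 3 = -6)
X(G, R) = -6 + G + R (X(G, R) = (G + R) - 6 = -6 + G + R)
9*(-70) + X(12, -3) = 9*(-70) + (-6 + 12 - 3) = -630 + 3 = -627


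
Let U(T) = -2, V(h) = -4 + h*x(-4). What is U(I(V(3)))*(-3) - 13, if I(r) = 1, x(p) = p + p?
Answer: -7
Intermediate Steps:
x(p) = 2*p
V(h) = -4 - 8*h (V(h) = -4 + h*(2*(-4)) = -4 + h*(-8) = -4 - 8*h)
U(I(V(3)))*(-3) - 13 = -2*(-3) - 13 = 6 - 13 = -7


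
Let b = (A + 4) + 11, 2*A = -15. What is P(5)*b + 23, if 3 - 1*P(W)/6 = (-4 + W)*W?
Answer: -67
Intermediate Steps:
A = -15/2 (A = (1/2)*(-15) = -15/2 ≈ -7.5000)
P(W) = 18 - 6*W*(-4 + W) (P(W) = 18 - 6*(-4 + W)*W = 18 - 6*W*(-4 + W))
b = 15/2 (b = (-15/2 + 4) + 11 = -7/2 + 11 = 15/2 ≈ 7.5000)
P(5)*b + 23 = (18 - 6*5**2 + 24*5)*(15/2) + 23 = (18 - 6*25 + 120)*(15/2) + 23 = (18 - 150 + 120)*(15/2) + 23 = -12*15/2 + 23 = -90 + 23 = -67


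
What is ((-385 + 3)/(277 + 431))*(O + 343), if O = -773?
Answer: 41065/177 ≈ 232.01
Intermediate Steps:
((-385 + 3)/(277 + 431))*(O + 343) = ((-385 + 3)/(277 + 431))*(-773 + 343) = -382/708*(-430) = -382*1/708*(-430) = -191/354*(-430) = 41065/177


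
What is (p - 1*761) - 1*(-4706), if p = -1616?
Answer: 2329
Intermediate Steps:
(p - 1*761) - 1*(-4706) = (-1616 - 1*761) - 1*(-4706) = (-1616 - 761) + 4706 = -2377 + 4706 = 2329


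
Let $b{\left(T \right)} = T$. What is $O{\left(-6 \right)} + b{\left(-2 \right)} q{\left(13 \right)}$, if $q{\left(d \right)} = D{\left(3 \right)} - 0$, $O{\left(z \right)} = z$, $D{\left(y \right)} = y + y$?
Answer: $-18$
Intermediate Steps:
$D{\left(y \right)} = 2 y$
$q{\left(d \right)} = 6$ ($q{\left(d \right)} = 2 \cdot 3 - 0 = 6 + 0 = 6$)
$O{\left(-6 \right)} + b{\left(-2 \right)} q{\left(13 \right)} = -6 - 12 = -18$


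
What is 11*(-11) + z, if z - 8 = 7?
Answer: -106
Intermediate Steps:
z = 15 (z = 8 + 7 = 15)
11*(-11) + z = 11*(-11) + 15 = -121 + 15 = -106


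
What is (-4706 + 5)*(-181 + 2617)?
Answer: -11451636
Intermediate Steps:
(-4706 + 5)*(-181 + 2617) = -4701*2436 = -11451636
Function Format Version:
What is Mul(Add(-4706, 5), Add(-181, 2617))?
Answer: -11451636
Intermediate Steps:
Mul(Add(-4706, 5), Add(-181, 2617)) = Mul(-4701, 2436) = -11451636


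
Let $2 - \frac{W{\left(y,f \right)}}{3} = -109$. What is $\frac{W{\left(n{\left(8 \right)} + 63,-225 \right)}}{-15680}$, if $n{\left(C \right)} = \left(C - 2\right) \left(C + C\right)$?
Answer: $- \frac{333}{15680} \approx -0.021237$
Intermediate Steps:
$n{\left(C \right)} = 2 C \left(-2 + C\right)$ ($n{\left(C \right)} = \left(-2 + C\right) 2 C = 2 C \left(-2 + C\right)$)
$W{\left(y,f \right)} = 333$ ($W{\left(y,f \right)} = 6 - -327 = 6 + 327 = 333$)
$\frac{W{\left(n{\left(8 \right)} + 63,-225 \right)}}{-15680} = \frac{333}{-15680} = 333 \left(- \frac{1}{15680}\right) = - \frac{333}{15680}$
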